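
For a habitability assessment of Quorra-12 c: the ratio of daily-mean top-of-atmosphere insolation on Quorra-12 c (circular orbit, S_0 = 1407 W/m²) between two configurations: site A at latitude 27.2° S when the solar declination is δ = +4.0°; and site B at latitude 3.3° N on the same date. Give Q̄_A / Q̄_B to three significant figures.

— Configuration A (ϕ=-27.2°):
cos h₀ = −tan(-27.2°) tan(+4.000°) = 0.0359, h₀ = 1.5349 rad.
Bracket: h₀ sin ϕ sin δ + cos ϕ cos δ sin h₀ = 1.5349×-0.45710×0.06976 + 0.88942×0.99756×0.99935 = -0.048944 + 0.886673 = 0.837729.
Q̄ = (S_0/π) × [bracket] = (1407/π) × 0.837729 = 375.19 W/m².
— Configuration B (ϕ=+3.3°):
cos h₀ = −tan(+3.3°) tan(+4.000°) = -0.0040, h₀ = 1.5748 rad.
Bracket: h₀ sin ϕ sin δ + cos ϕ cos δ sin h₀ = 1.5748×0.05756×0.06976 + 0.99834×0.99756×0.99999 = 0.006323 + 0.995894 = 1.002217.
Q̄ = (S_0/π) × [bracket] = (1407/π) × 1.002217 = 448.85 W/m².
Ratio Q̄_A / Q̄_B = 375.19 / 448.85 = 0.8359.

Q̄_A / Q̄_B ≈ 0.836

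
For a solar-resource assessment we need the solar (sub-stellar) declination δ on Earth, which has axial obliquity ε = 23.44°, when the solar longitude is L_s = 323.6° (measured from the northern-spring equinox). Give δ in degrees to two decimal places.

sin δ = sin ε · sin L_s = sin 23.44° × sin 323.6° = -0.236055.
δ = arcsin(-0.236055) = -13.65°.

δ = -13.65°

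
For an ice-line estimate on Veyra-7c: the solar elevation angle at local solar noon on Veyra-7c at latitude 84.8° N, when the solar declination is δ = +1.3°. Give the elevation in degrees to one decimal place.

6.5°

At local noon the hour angle is zero, so the zenith angle equals |φ − δ| = |+84.8° − (+1.300°)| = 83.500°.
Elevation = 90° − 83.500° = 6.5°.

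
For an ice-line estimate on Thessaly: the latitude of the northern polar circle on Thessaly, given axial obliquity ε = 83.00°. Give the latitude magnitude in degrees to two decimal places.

The polar circle is the lowest latitude that experiences at least one full rotation of continuous daylight at the northern-summer solstice; it lies at |ϕ| = 90° − ε = 90° − 83.00° = 7.00°.

7.00°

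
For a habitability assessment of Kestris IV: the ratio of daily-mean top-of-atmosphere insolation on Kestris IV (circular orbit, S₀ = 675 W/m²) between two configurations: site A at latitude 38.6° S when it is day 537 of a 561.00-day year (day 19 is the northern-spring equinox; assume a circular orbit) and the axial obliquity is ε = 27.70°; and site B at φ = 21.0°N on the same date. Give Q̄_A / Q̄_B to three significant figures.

Q̄_A / Q̄_B ≈ 1.24

— Configuration A (φ=-38.6°):
Solar longitude: λ_s = 360° × (537 − 19)/561.00 = 332.406°.
sin δ = sin 27.70° × sin 332.406° = -0.21531, so δ = -12.434°.
cos H₀ = −tan(-38.6°) tan(-12.434°) = -0.1760, H₀ = 1.7477 rad.
Bracket: H₀ sin φ sin δ + cos φ cos δ sin H₀ = 1.7477×-0.62388×-0.21531 + 0.78152×0.97655×0.98439 = 0.234764 + 0.751280 = 0.986044.
Q̄ = (S₀/π) × [bracket] = (675/π) × 0.986044 = 211.86 W/m².
— Configuration B (φ=+21.0°):
cos H₀ = −tan(+21.0°) tan(-12.434°) = 0.0846, H₀ = 1.4861 rad.
Bracket: H₀ sin φ sin δ + cos φ cos δ sin H₀ = 1.4861×0.35837×-0.21531 + 0.93358×0.97655×0.99641 = -0.114668 + 0.908415 = 0.793747.
Q̄ = (S₀/π) × [bracket] = (675/π) × 0.793747 = 170.54 W/m².
Ratio Q̄_A / Q̄_B = 211.86 / 170.54 = 1.242.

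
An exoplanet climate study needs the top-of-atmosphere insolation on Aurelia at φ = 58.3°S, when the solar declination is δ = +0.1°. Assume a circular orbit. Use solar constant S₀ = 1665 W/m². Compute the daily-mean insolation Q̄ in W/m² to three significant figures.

Q̄ ≈ 277 W/m²

cos H₀ = −tan(-58.3°) tan(+0.100°) = 0.0028, H₀ = 1.5680 rad.
Bracket: H₀ sin φ sin δ + cos φ cos δ sin H₀ = 1.5680×-0.85081×0.00175 + 0.52547×1.00000×1.00000 = -0.002335 + 0.525470 = 0.523135.
Q̄ = (S₀/π) × [bracket] = (1665/π) × 0.523135 = 277.3 W/m².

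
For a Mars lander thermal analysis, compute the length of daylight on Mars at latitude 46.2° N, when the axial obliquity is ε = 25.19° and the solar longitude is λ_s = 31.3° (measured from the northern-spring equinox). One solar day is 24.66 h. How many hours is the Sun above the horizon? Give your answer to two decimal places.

14.20 h

Solar declination: sin δ = sin ε · sin λ_s = sin 25.19° × sin 31.3° = 0.22112, so δ = +12.775°.
cos H₀ = −tan φ · tan δ = −tan(+46.2°) × tan(+12.775°) = -0.2364, so H₀ = 1.8095 rad = 103.68°.
Daylight = 2H₀/(2π) × 24.66 h = (1.8095/π) × 24.66 = 14.20 h.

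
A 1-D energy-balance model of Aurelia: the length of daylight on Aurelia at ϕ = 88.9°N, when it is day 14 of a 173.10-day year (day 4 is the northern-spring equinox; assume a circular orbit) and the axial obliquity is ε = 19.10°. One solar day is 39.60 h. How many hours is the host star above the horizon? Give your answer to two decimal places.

Solar longitude: L_s = 360° × (14 − 4)/173.10 = 20.797°.
sin δ = sin 19.10° × sin 20.797° = 0.11618, so δ = +6.672°.
Sunrise equation: cos h₀ = −tan ϕ · tan δ = -6.0921 ≤ −1, so the host star never sets (polar day) and h₀ = π.
Daylight = 2h₀/(2π) × 39.60 h = (3.1416/π) × 39.60 = 39.60 h.

39.60 h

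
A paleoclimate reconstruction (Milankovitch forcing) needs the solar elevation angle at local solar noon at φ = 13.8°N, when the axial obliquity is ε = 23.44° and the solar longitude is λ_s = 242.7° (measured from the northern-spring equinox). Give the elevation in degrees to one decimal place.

55.5°

Solar declination: sin δ = sin ε · sin λ_s = sin 23.44° × sin 242.7° = -0.35348, so δ = -20.700°.
At local noon the hour angle is zero, so the zenith angle equals |φ − δ| = |+13.8° − (-20.700°)| = 34.500°.
Elevation = 90° − 34.500° = 55.5°.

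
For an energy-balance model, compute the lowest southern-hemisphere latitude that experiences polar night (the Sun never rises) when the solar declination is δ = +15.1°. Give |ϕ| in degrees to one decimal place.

Polar night requires cos h₀ = −tan ϕ tan δ ≥ 1, i.e. tan ϕ tan δ ≤ −1.
The boundary is |tan ϕ| · |tan δ| = 1, so |ϕ| = 90° − |δ| = 90° − 15.1° = 74.9° in the southern hemisphere.

|ϕ| = 74.9°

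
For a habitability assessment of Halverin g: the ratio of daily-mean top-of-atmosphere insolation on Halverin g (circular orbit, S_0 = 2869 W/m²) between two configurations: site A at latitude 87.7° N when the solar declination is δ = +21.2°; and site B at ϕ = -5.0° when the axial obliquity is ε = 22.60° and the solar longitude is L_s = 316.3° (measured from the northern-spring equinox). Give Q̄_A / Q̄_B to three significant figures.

Q̄_A / Q̄_B ≈ 1.14

— Configuration A (ϕ=+87.7°):
cos h₀ = −tan(+87.7°) tan(+21.200°) = -9.6572 ≤ −1 ⇒ polar day, h₀ = π.
Bracket: h₀ sin ϕ sin δ + cos ϕ cos δ sin h₀ = 3.1416×0.99919×0.36162 + 0.04013×0.93232×0.00000 = 1.135145 + 0.000000 = 1.135145.
Q̄ = (S_0/π) × [bracket] = (2869/π) × 1.135145 = 1036.6 W/m².
— Configuration B (ϕ=-5.0°):
Solar declination: sin δ = sin ε · sin L_s = sin 22.60° × sin 316.3° = -0.26550, so δ = -15.397°.
cos h₀ = −tan(-5.0°) tan(-15.397°) = -0.0241, h₀ = 1.5949 rad.
Bracket: h₀ sin ϕ sin δ + cos ϕ cos δ sin h₀ = 1.5949×-0.08716×-0.26550 + 0.99619×0.96411×0.99971 = 0.036908 + 0.960158 = 0.997066.
Q̄ = (S_0/π) × [bracket] = (2869/π) × 0.997066 = 910.55 W/m².
Ratio Q̄_A / Q̄_B = 1036.6 / 910.55 = 1.138.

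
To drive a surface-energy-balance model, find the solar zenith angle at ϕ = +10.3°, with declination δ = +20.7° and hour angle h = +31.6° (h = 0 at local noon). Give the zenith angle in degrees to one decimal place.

cos θ_z = sin ϕ sin δ + cos ϕ cos δ cos h = 0.063202 + 0.783903 = 0.847105.
θ_z = arccos(0.847105) = 32.1°.

θ_z = 32.1°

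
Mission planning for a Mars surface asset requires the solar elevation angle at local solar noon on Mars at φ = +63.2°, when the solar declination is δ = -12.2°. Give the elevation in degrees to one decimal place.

At local noon the hour angle is zero, so the zenith angle equals |φ − δ| = |+63.2° − (-12.200°)| = 75.400°.
Elevation = 90° − 75.400° = 14.6°.

14.6°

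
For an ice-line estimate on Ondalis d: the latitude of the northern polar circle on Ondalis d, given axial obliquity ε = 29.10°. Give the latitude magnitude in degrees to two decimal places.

The polar circle is the lowest latitude that experiences at least one full rotation of continuous daylight at the northern-summer solstice; it lies at |φ| = 90° − ε = 90° − 29.10° = 60.90°.

60.90°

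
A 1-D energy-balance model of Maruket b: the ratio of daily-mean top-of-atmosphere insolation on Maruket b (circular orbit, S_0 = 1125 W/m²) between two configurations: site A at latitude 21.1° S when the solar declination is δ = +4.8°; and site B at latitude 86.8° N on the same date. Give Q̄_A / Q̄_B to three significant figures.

Q̄_A / Q̄_B ≈ 3.36

— Configuration A (ϕ=-21.1°):
cos h₀ = −tan(-21.1°) tan(+4.800°) = 0.0324, h₀ = 1.5384 rad.
Bracket: h₀ sin ϕ sin δ + cos ϕ cos δ sin h₀ = 1.5384×-0.36000×0.08368 + 0.93295×0.99649×0.99947 = -0.046344 + 0.929183 = 0.882839.
Q̄ = (S_0/π) × [bracket] = (1125/π) × 0.882839 = 316.14 W/m².
— Configuration B (ϕ=+86.8°):
cos h₀ = −tan(+86.8°) tan(+4.800°) = -1.5020 ≤ −1 ⇒ polar day, h₀ = π.
Bracket: h₀ sin ϕ sin δ + cos ϕ cos δ sin h₀ = 3.1416×0.99844×0.08368 + 0.05582×0.99649×0.00000 = 0.262479 + 0.000000 = 0.262479.
Q̄ = (S_0/π) × [bracket] = (1125/π) × 0.262479 = 93.993 W/m².
Ratio Q̄_A / Q̄_B = 316.14 / 93.993 = 3.363.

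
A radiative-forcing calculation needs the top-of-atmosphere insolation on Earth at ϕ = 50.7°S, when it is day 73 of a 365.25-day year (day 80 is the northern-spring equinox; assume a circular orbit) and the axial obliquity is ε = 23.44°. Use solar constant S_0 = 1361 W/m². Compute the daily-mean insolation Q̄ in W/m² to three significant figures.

Solar longitude: L_s = 360° × (73 − 80)/365.25 = -6.899°, i.e. -6.899° + 360° = 353.101°.
sin δ = sin 23.44° × sin 353.101° = -0.04778, so δ = -2.739°.
cos h₀ = −tan(-50.7°) tan(-2.739°) = -0.0584, h₀ = 1.6293 rad.
Bracket: h₀ sin ϕ sin δ + cos ϕ cos δ sin h₀ = 1.6293×-0.77384×-0.04778 + 0.63338×0.99886×0.99829 = 0.060242 + 0.631576 = 0.691818.
Q̄ = (S_0/π) × [bracket] = (1361/π) × 0.691818 = 299.7 W/m².

Q̄ ≈ 300 W/m²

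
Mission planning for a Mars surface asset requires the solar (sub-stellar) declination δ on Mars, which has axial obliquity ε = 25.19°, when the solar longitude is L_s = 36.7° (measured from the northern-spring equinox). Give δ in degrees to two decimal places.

δ = +14.74°

sin δ = sin ε · sin L_s = sin 25.19° × sin 36.7° = 0.254362.
δ = arcsin(0.254362) = +14.74°.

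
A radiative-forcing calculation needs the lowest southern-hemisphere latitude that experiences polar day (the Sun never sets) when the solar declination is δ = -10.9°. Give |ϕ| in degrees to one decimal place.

|ϕ| = 79.1°

Polar day requires cos h₀ = −tan ϕ tan δ ≤ −1, i.e. tan ϕ tan δ ≥ 1.
The boundary is |tan ϕ| · |tan δ| = 1, so |ϕ| = 90° − |δ| = 90° − 10.9° = 79.1° in the southern hemisphere.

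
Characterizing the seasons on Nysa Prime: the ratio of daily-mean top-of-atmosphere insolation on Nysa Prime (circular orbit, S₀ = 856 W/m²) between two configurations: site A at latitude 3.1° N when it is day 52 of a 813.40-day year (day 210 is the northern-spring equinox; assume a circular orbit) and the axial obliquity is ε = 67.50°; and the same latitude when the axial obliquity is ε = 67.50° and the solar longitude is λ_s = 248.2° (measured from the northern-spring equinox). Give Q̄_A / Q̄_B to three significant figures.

— Configuration A (φ=+3.1°):
Solar longitude: λ_s = 360° × (52 − 210)/813.40 = -69.929°, i.e. -69.929° + 360° = 290.071°.
sin δ = sin 67.50° × sin 290.071° = -0.86777, so δ = -60.200°.
cos H₀ = −tan(+3.1°) tan(-60.200°) = 0.0946, H₀ = 1.4761 rad.
Bracket: H₀ sin φ sin δ + cos φ cos δ sin H₀ = 1.4761×0.05408×-0.86777 + 0.99854×0.49697×0.99552 = -0.069272 + 0.494021 = 0.424749.
Q̄ = (S₀/π) × [bracket] = (856/π) × 0.424749 = 115.73 W/m².
— Configuration B (φ=+3.1°):
Solar declination: sin δ = sin ε · sin λ_s = sin 67.50° × sin 248.2° = -0.85781, so δ = -59.071°.
cos H₀ = −tan(+3.1°) tan(-59.071°) = 0.0904, H₀ = 1.4803 rad.
Bracket: H₀ sin φ sin δ + cos φ cos δ sin H₀ = 1.4803×0.05408×-0.85781 + 0.99854×0.51397×0.99591 = -0.068672 + 0.511121 = 0.442449.
Q̄ = (S₀/π) × [bracket] = (856/π) × 0.442449 = 120.56 W/m².
Ratio Q̄_A / Q̄_B = 115.73 / 120.56 = 0.9599.

Q̄_A / Q̄_B ≈ 0.960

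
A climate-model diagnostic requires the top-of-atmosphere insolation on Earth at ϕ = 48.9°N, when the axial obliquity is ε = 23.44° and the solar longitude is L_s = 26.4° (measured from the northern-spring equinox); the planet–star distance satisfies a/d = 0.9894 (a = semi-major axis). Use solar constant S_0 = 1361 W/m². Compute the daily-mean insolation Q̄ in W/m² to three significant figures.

Solar declination: sin δ = sin ε · sin L_s = sin 23.44° × sin 26.4° = 0.17687, so δ = +10.188°.
cos h₀ = −tan(+48.9°) tan(+10.188°) = -0.2060, h₀ = 1.7783 rad.
Bracket: h₀ sin ϕ sin δ + cos ϕ cos δ sin h₀ = 1.7783×0.75356×0.17687 + 0.65738×0.98423×0.97855 = 0.237016 + 0.633135 = 0.870151.
Inverse-square distance factor (a/d)² = 0.9894² = 0.978912.
Q̄ = (S_0/π) × 0.978912 × [bracket] = (1361/π) × 0.978912 × 0.870151 = 369.0 W/m².

Q̄ ≈ 369 W/m²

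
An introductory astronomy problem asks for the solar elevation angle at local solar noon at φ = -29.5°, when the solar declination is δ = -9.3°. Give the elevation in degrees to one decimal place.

69.8°

At local noon the hour angle is zero, so the zenith angle equals |φ − δ| = |-29.5° − (-9.300°)| = 20.200°.
Elevation = 90° − 20.200° = 69.8°.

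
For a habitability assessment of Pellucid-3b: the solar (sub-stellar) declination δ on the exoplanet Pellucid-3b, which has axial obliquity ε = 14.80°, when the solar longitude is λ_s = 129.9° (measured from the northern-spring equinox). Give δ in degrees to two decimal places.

δ = +11.30°

sin δ = sin ε · sin λ_s = sin 14.80° × sin 129.9° = 0.195969.
δ = arcsin(0.195969) = +11.30°.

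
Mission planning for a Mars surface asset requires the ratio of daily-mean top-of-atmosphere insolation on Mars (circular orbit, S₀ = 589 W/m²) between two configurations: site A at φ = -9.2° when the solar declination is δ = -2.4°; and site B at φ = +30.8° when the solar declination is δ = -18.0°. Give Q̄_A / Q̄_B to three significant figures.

Q̄_A / Q̄_B ≈ 1.71

— Configuration A (φ=-9.2°):
cos H₀ = −tan(-9.2°) tan(-2.400°) = -0.0068, H₀ = 1.5776 rad.
Bracket: H₀ sin φ sin δ + cos φ cos δ sin H₀ = 1.5776×-0.15988×-0.04188 + 0.98714×0.99912×0.99998 = 0.010563 + 0.986252 = 0.996815.
Q̄ = (S₀/π) × [bracket] = (589/π) × 0.996815 = 186.89 W/m².
— Configuration B (φ=+30.8°):
cos H₀ = −tan(+30.8°) tan(-18.000°) = 0.1937, H₀ = 1.3759 rad.
Bracket: H₀ sin φ sin δ + cos φ cos δ sin H₀ = 1.3759×0.51204×-0.30902 + 0.85896×0.95106×0.98106 = -0.217709 + 0.801450 = 0.583741.
Q̄ = (S₀/π) × [bracket] = (589/π) × 0.583741 = 109.44 W/m².
Ratio Q̄_A / Q̄_B = 186.89 / 109.44 = 1.708.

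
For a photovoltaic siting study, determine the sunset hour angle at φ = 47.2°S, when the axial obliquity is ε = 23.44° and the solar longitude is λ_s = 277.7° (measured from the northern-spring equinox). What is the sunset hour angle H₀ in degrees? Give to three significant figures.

Solar declination: sin δ = sin ε · sin λ_s = sin 23.44° × sin 277.7° = -0.39420, so δ = -23.216°.
cos H₀ = −tan φ · tan δ = −tan(-47.2°) × tan(-23.216°) = -0.4632, so H₀ = 2.0524 rad = 117.59°.

H₀ = 118°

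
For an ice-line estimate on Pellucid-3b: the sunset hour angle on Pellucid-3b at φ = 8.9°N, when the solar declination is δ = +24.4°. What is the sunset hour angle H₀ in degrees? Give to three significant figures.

H₀ = 94.1°

cos H₀ = −tan φ · tan δ = −tan(+8.9°) × tan(+24.400°) = -0.0710, so H₀ = 1.6419 rad = 94.07°.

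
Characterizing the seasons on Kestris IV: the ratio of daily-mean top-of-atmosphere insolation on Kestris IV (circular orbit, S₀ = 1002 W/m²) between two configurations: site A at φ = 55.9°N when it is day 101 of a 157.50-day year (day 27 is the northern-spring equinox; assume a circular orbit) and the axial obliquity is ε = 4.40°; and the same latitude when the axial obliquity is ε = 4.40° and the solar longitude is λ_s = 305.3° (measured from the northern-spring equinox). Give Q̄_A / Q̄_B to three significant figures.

— Configuration A (φ=+55.9°):
Solar longitude: λ_s = 360° × (101 − 27)/157.50 = 169.143°.
sin δ = sin 4.40° × sin 169.143° = 0.01445, so δ = +0.828°.
cos H₀ = −tan(+55.9°) tan(+0.828°) = -0.0213, H₀ = 1.5921 rad.
Bracket: H₀ sin φ sin δ + cos φ cos δ sin H₀ = 1.5921×0.82806×0.01445 + 0.56064×0.99990×0.99977 = 0.019050 + 0.560455 = 0.579505.
Q̄ = (S₀/π) × [bracket] = (1002/π) × 0.579505 = 184.83 W/m².
— Configuration B (φ=+55.9°):
Solar declination: sin δ = sin ε · sin λ_s = sin 4.40° × sin 305.3° = -0.06261, so δ = -3.590°.
cos H₀ = −tan(+55.9°) tan(-3.590°) = 0.0927, H₀ = 1.4780 rad.
Bracket: H₀ sin φ sin δ + cos φ cos δ sin H₀ = 1.4780×0.82806×-0.06261 + 0.56064×0.99804×0.99570 = -0.076627 + 0.557135 = 0.480508.
Q̄ = (S₀/π) × [bracket] = (1002/π) × 0.480508 = 153.26 W/m².
Ratio Q̄_A / Q̄_B = 184.83 / 153.26 = 1.206.

Q̄_A / Q̄_B ≈ 1.21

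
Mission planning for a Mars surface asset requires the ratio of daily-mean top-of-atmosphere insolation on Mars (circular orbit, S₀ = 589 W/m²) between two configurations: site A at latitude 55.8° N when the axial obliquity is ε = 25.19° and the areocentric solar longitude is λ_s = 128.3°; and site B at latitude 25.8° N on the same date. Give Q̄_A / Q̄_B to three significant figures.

— Configuration A (φ=+55.8°):
sin δ = sin 25.19° × sin 128.3° = 0.33402, so δ = +19.513°.
cos H₀ = −tan(+55.8°) tan(+19.513°) = -0.5214, H₀ = 2.1193 rad.
Bracket: H₀ sin φ sin δ + cos φ cos δ sin H₀ = 2.1193×0.82708×0.33402 + 0.56208×0.94257×0.85329 = 0.585480 + 0.452073 = 1.037553.
Q̄ = (S₀/π) × [bracket] = (589/π) × 1.037553 = 194.53 W/m².
— Configuration B (φ=+25.8°):
cos H₀ = −tan(+25.8°) tan(+19.513°) = -0.1713, H₀ = 1.7430 rad.
Bracket: H₀ sin φ sin δ + cos φ cos δ sin H₀ = 1.7430×0.43523×0.33402 + 0.90032×0.94257×0.98522 = 0.253390 + 0.836072 = 1.089462.
Q̄ = (S₀/π) × [bracket] = (589/π) × 1.089462 = 204.26 W/m².
Ratio Q̄_A / Q̄_B = 194.53 / 204.26 = 0.9524.

Q̄_A / Q̄_B ≈ 0.952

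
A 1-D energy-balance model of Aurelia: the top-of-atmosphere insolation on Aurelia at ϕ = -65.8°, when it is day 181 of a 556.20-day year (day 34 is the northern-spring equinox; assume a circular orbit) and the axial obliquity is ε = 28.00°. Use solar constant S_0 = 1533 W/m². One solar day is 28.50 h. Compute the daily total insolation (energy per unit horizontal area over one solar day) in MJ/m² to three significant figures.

0.00 MJ/m²

Solar longitude: L_s = 360° × (181 − 34)/556.20 = 95.146°.
sin δ = sin 28.00° × sin 95.146° = 0.46758, so δ = +27.877°.
cos h₀ = −tan(-65.8°) tan(+27.877°) = 1.1770 ≥ 1 ⇒ polar night, h₀ = 0 and Q̄ = 0.
Daily total = Q̄ × 28.50 h × 3600 s/h = 0.00 MJ/m².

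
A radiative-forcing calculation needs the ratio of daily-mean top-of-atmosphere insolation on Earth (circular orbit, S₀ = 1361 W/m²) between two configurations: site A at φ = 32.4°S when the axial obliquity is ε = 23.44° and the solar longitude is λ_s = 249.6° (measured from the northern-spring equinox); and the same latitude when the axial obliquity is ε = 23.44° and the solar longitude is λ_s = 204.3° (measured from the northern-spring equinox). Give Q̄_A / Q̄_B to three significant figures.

Q̄_A / Q̄_B ≈ 1.15

— Configuration A (φ=-32.4°):
Solar declination: sin δ = sin ε · sin λ_s = sin 23.44° × sin 249.6° = -0.37284, so δ = -21.891°.
cos H₀ = −tan(-32.4°) tan(-21.891°) = -0.2550, H₀ = 1.8286 rad.
Bracket: H₀ sin φ sin δ + cos φ cos δ sin H₀ = 1.8286×-0.53583×-0.37284 + 0.84433×0.92790×0.96694 = 0.365316 + 0.757553 = 1.122869.
Q̄ = (S₀/π) × [bracket] = (1361/π) × 1.122869 = 486.45 W/m².
— Configuration B (φ=-32.4°):
Solar declination: sin δ = sin ε · sin λ_s = sin 23.44° × sin 204.3° = -0.16370, so δ = -9.421°.
cos H₀ = −tan(-32.4°) tan(-9.421°) = -0.1053, H₀ = 1.6763 rad.
Bracket: H₀ sin φ sin δ + cos φ cos δ sin H₀ = 1.6763×-0.53583×-0.16370 + 0.84433×0.98651×0.99444 = 0.147037 + 0.828309 = 0.975346.
Q̄ = (S₀/π) × [bracket] = (1361/π) × 0.975346 = 422.54 W/m².
Ratio Q̄_A / Q̄_B = 486.45 / 422.54 = 1.151.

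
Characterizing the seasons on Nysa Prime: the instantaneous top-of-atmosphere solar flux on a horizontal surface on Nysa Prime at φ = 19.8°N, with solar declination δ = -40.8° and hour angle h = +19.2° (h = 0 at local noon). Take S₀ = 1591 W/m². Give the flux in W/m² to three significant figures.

cos θ_z = sin φ sin δ + cos φ cos δ cos h = -0.221338 + 0.672625 = 0.451287.
Flux = S₀ · cos θ_z = 1591 × 0.451287 = 718.0 W/m².

718 W/m²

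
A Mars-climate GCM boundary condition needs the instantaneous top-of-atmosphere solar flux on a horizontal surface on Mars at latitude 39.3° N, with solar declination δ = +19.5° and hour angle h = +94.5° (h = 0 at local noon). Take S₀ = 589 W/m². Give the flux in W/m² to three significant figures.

90.8 W/m²

cos θ_z = sin φ sin δ + cos φ cos δ cos h = 0.211427 + -0.057232 = 0.154195.
Flux = S₀ · cos θ_z = 589 × 0.154195 = 90.82 W/m².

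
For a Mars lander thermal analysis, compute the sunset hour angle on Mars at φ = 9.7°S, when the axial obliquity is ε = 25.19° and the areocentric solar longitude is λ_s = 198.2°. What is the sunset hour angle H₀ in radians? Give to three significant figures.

sin δ = sin 25.19° × sin 198.2° = -0.13294, so δ = -7.639°.
cos H₀ = −tan φ · tan δ = −tan(-9.7°) × tan(-7.639°) = -0.0229, so H₀ = 1.5937 rad = 91.31°.

H₀ = 1.59 rad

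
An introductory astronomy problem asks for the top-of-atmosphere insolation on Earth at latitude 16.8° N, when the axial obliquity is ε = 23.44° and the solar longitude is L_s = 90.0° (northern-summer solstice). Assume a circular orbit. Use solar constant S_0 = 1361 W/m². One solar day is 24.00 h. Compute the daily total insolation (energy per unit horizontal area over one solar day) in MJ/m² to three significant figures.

39.9 MJ/m²

Solar declination: sin δ = sin ε · sin L_s = sin 23.44° × sin 90.0° = 0.39779, so δ = +23.440°.
cos h₀ = −tan(+16.8°) tan(+23.440°) = -0.1309, h₀ = 1.7021 rad.
Bracket: h₀ sin ϕ sin δ + cos ϕ cos δ sin h₀ = 1.7021×0.28903×0.39779 + 0.95732×0.91748×0.99140 = 0.195696 + 0.870768 = 1.066464.
Q̄ = (S_0/π) × [bracket] = (1361/π) × 1.066464 = 462.01 W/m².
Daily total = Q̄ × 24.00 h × 3600 s/h = 462.01 × 24.00 × 3600 / 10⁶ = 39.92 MJ/m².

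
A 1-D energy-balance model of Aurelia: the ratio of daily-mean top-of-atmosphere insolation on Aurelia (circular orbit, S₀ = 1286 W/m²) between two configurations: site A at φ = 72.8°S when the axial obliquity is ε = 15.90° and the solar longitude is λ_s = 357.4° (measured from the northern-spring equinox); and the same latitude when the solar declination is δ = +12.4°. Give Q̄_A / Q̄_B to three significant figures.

Q̄_A / Q̄_B ≈ 7.30

— Configuration A (φ=-72.8°):
Solar declination: sin δ = sin ε · sin λ_s = sin 15.90° × sin 357.4° = -0.01243, so δ = -0.712°.
cos H₀ = −tan(-72.8°) tan(-0.712°) = -0.0402, H₀ = 1.6110 rad.
Bracket: H₀ sin φ sin δ + cos φ cos δ sin H₀ = 1.6110×-0.95528×-0.01243 + 0.29571×0.99992×0.99919 = 0.019129 + 0.295447 = 0.314576.
Q̄ = (S₀/π) × [bracket] = (1286/π) × 0.314576 = 128.77 W/m².
— Configuration B (φ=-72.8°):
cos H₀ = −tan(-72.8°) tan(+12.400°) = 0.7103, H₀ = 0.7809 rad.
Bracket: H₀ sin φ sin δ + cos φ cos δ sin H₀ = 0.7809×-0.95528×0.21474 + 0.29571×0.97667×0.70393 = -0.160191 + 0.203303 = 0.043112.
Q̄ = (S₀/π) × [bracket] = (1286/π) × 0.043112 = 17.648 W/m².
Ratio Q̄_A / Q̄_B = 128.77 / 17.648 = 7.297.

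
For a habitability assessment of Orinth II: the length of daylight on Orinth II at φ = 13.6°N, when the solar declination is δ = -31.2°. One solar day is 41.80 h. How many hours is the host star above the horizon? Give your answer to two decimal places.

18.94 h

cos H₀ = −tan φ · tan δ = −tan(+13.6°) × tan(-31.200°) = 0.1465, so H₀ = 1.4238 rad = 81.57°.
Daylight = 2H₀/(2π) × 41.80 h = (1.4238/π) × 41.80 = 18.94 h.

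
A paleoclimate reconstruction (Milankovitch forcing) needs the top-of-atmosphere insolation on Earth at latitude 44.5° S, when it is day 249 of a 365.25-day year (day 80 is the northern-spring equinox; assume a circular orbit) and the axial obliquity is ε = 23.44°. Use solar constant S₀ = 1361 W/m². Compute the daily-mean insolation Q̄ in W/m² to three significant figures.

Q̄ ≈ 265 W/m²

Solar longitude: λ_s = 360° × (249 − 80)/365.25 = 166.571°.
sin δ = sin 23.44° × sin 166.571° = 0.09238, so δ = +5.301°.
cos H₀ = −tan(-44.5°) tan(+5.301°) = 0.0912, H₀ = 1.4795 rad.
Bracket: H₀ sin φ sin δ + cos φ cos δ sin H₀ = 1.4795×-0.70091×0.09238 + 0.71325×0.99572×0.99583 = -0.095798 + 0.707236 = 0.611438.
Q̄ = (S₀/π) × [bracket] = (1361/π) × 0.611438 = 264.9 W/m².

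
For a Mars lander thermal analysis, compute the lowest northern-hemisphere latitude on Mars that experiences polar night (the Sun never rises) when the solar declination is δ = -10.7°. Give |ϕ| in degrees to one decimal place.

|ϕ| = 79.3°

Polar night requires cos h₀ = −tan ϕ tan δ ≥ 1, i.e. tan ϕ tan δ ≤ −1.
The boundary is |tan ϕ| · |tan δ| = 1, so |ϕ| = 90° − |δ| = 90° − 10.7° = 79.3° in the northern hemisphere.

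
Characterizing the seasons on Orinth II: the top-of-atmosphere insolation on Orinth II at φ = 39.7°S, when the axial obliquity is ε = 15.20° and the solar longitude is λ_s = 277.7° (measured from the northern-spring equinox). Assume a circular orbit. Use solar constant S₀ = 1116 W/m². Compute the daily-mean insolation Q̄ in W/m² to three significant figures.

Solar declination: sin δ = sin ε · sin λ_s = sin 15.20° × sin 277.7° = -0.25983, so δ = -15.060°.
cos H₀ = −tan(-39.7°) tan(-15.060°) = -0.2234, H₀ = 1.7961 rad.
Bracket: H₀ sin φ sin δ + cos φ cos δ sin H₀ = 1.7961×-0.63877×-0.25983 + 0.76940×0.96566×0.97473 = 0.298102 + 0.724204 = 1.022306.
Q̄ = (S₀/π) × [bracket] = (1116/π) × 1.022306 = 363.2 W/m².

Q̄ ≈ 363 W/m²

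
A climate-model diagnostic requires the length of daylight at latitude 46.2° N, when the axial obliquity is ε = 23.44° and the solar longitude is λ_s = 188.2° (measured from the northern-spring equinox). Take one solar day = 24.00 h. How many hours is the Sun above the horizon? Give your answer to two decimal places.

Solar declination: sin δ = sin ε · sin λ_s = sin 23.44° × sin 188.2° = -0.05674, so δ = -3.252°.
cos H₀ = −tan φ · tan δ = −tan(+46.2°) × tan(-3.252°) = 0.0593, so H₀ = 1.5115 rad = 86.60°.
Daylight = 2H₀/(2π) × 24.00 h = (1.5115/π) × 24.00 = 11.55 h.

11.55 h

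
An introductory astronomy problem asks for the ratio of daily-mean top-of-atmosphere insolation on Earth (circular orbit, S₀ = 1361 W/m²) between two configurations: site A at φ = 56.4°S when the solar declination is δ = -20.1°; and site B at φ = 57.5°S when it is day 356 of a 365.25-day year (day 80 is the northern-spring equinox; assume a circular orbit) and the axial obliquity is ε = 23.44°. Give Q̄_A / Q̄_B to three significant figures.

Q̄_A / Q̄_B ≈ 0.922

— Configuration A (φ=-56.4°):
cos H₀ = −tan(-56.4°) tan(-20.100°) = -0.5508, H₀ = 2.1541 rad.
Bracket: H₀ sin φ sin δ + cos φ cos δ sin H₀ = 2.1541×-0.83292×-0.34366 + 0.55339×0.93909×0.83464 = 0.616592 + 0.433748 = 1.050340.
Q̄ = (S₀/π) × [bracket] = (1361/π) × 1.050340 = 455.03 W/m².
— Configuration B (φ=-57.5°):
Solar longitude: λ_s = 360° × (356 − 80)/365.25 = 272.033°.
sin δ = sin 23.44° × sin 272.033° = -0.39754, so δ = -23.424°.
cos H₀ = −tan(-57.5°) tan(-23.424°) = -0.6801, H₀ = 2.3186 rad.
Bracket: H₀ sin φ sin δ + cos φ cos δ sin H₀ = 2.3186×-0.84339×-0.39754 + 0.53730×0.91759×0.73316 = 0.777383 + 0.361463 = 1.138846.
Q̄ = (S₀/π) × [bracket] = (1361/π) × 1.138846 = 493.37 W/m².
Ratio Q̄_A / Q̄_B = 455.03 / 493.37 = 0.9223.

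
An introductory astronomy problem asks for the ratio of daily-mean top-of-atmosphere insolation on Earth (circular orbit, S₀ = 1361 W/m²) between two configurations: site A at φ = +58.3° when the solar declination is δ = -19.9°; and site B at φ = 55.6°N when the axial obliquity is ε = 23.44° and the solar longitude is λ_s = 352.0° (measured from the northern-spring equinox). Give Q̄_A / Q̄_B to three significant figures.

Q̄_A / Q̄_B ≈ 0.257

— Configuration A (φ=+58.3°):
cos H₀ = −tan(+58.3°) tan(-19.900°) = 0.5861, H₀ = 0.9445 rad.
Bracket: H₀ sin φ sin δ + cos φ cos δ sin H₀ = 0.9445×0.85081×-0.34038 + 0.52547×0.94029×0.81022 = -0.273526 + 0.400325 = 0.126799.
Q̄ = (S₀/π) × [bracket] = (1361/π) × 0.126799 = 54.932 W/m².
— Configuration B (φ=+55.6°):
Solar declination: sin δ = sin ε · sin λ_s = sin 23.44° × sin 352.0° = -0.05536, so δ = -3.174°.
cos H₀ = −tan(+55.6°) tan(-3.174°) = 0.0810, H₀ = 1.4897 rad.
Bracket: H₀ sin φ sin δ + cos φ cos δ sin H₀ = 1.4897×0.82511×-0.05536 + 0.56497×0.99847×0.99672 = -0.068047 + 0.562255 = 0.494208.
Q̄ = (S₀/π) × [bracket] = (1361/π) × 0.494208 = 214.10 W/m².
Ratio Q̄_A / Q̄_B = 54.932 / 214.10 = 0.2566.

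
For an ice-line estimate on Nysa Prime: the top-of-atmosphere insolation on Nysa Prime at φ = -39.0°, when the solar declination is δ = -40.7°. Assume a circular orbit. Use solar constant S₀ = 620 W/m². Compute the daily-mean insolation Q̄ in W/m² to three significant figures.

cos H₀ = −tan(-39.0°) tan(-40.700°) = -0.6965, H₀ = 2.3413 rad.
Bracket: H₀ sin φ sin δ + cos φ cos δ sin H₀ = 2.3413×-0.62932×-0.65210 + 0.77715×0.75813×0.71753 = 0.960822 + 0.422755 = 1.383577.
Q̄ = (S₀/π) × [bracket] = (620/π) × 1.383577 = 273.1 W/m².

Q̄ ≈ 273 W/m²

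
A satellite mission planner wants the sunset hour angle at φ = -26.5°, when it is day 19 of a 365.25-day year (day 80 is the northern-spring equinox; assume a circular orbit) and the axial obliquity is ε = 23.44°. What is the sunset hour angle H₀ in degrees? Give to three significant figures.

H₀ = 101°

Solar longitude: λ_s = 360° × (19 − 80)/365.25 = -60.123°, i.e. -60.123° + 360° = 299.877°.
sin δ = sin 23.44° × sin 299.877° = -0.34492, so δ = -20.177°.
cos H₀ = −tan φ · tan δ = −tan(-26.5°) × tan(-20.177°) = -0.1832, so H₀ = 1.7551 rad = 100.56°.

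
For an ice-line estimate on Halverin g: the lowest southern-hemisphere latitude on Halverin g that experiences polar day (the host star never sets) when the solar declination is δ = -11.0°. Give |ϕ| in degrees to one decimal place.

Polar day requires cos h₀ = −tan ϕ tan δ ≤ −1, i.e. tan ϕ tan δ ≥ 1.
The boundary is |tan ϕ| · |tan δ| = 1, so |ϕ| = 90° − |δ| = 90° − 11.0° = 79.0° in the southern hemisphere.

|ϕ| = 79.0°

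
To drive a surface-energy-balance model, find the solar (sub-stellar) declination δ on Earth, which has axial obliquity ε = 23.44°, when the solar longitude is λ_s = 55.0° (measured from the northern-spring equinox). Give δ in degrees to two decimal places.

sin δ = sin ε · sin λ_s = sin 23.44° × sin 55.0° = 0.325849.
δ = arcsin(0.325849) = +19.02°.

δ = +19.02°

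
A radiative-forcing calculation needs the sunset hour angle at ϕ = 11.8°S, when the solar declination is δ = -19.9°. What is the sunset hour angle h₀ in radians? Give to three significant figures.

h₀ = 1.65 rad

cos h₀ = −tan ϕ · tan δ = −tan(-11.8°) × tan(-19.900°) = -0.0756, so h₀ = 1.6465 rad = 94.34°.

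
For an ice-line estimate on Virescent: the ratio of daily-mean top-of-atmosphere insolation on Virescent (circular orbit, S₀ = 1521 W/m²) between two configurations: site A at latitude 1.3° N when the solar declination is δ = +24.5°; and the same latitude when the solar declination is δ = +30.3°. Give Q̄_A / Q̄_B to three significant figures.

— Configuration A (φ=+1.3°):
cos H₀ = −tan(+1.3°) tan(+24.500°) = -0.0103, H₀ = 1.5811 rad.
Bracket: H₀ sin φ sin δ + cos φ cos δ sin H₀ = 1.5811×0.02269×0.41469 + 0.99974×0.90996×0.99995 = 0.014877 + 0.909678 = 0.924555.
Q̄ = (S₀/π) × [bracket] = (1521/π) × 0.924555 = 447.62 W/m².
— Configuration B (φ=+1.3°):
cos H₀ = −tan(+1.3°) tan(+30.300°) = -0.0133, H₀ = 1.5841 rad.
Bracket: H₀ sin φ sin δ + cos φ cos δ sin H₀ = 1.5841×0.02269×0.50453 + 0.99974×0.86340×0.99991 = 0.018134 + 0.863098 = 0.881232.
Q̄ = (S₀/π) × [bracket] = (1521/π) × 0.881232 = 426.65 W/m².
Ratio Q̄_A / Q̄_B = 447.62 / 426.65 = 1.049.

Q̄_A / Q̄_B ≈ 1.05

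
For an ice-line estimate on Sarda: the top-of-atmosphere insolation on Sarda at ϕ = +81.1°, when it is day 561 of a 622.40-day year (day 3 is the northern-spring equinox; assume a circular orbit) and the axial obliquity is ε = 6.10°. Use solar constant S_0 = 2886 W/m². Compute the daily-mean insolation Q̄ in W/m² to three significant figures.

Q̄ ≈ 62.3 W/m²

Solar longitude: L_s = 360° × (561 − 3)/622.40 = 322.751°.
sin δ = sin 6.10° × sin 322.751° = -0.06432, so δ = -3.688°.
cos h₀ = −tan(+81.1°) tan(-3.688°) = 0.4116, h₀ = 1.1466 rad.
Bracket: h₀ sin ϕ sin δ + cos ϕ cos δ sin h₀ = 1.1466×0.98796×-0.06432 + 0.15471×0.99793×0.91137 = -0.072861 + 0.140706 = 0.067845.
Q̄ = (S_0/π) × [bracket] = (2886/π) × 0.067845 = 62.33 W/m².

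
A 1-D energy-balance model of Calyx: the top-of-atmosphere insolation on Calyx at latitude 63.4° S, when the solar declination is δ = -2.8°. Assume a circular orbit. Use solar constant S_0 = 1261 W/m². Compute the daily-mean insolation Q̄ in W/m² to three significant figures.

Q̄ ≈ 208 W/m²

cos h₀ = −tan(-63.4°) tan(-2.800°) = -0.0977, h₀ = 1.6686 rad.
Bracket: h₀ sin ϕ sin δ + cos ϕ cos δ sin h₀ = 1.6686×-0.89415×-0.04885 + 0.44776×0.99881×0.99522 = 0.072883 + 0.445089 = 0.517972.
Q̄ = (S_0/π) × [bracket] = (1261/π) × 0.517972 = 207.9 W/m².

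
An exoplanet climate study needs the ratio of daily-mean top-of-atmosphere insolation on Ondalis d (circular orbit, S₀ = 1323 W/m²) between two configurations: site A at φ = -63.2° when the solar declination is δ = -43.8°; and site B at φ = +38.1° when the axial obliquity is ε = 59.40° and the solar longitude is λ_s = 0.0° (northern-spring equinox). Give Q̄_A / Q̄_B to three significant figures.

— Configuration A (φ=-63.2°):
cos H₀ = −tan(-63.2°) tan(-43.800°) = -1.8984 ≤ −1 ⇒ polar day, H₀ = π.
Bracket: H₀ sin φ sin δ + cos φ cos δ sin H₀ = 3.1416×-0.89259×-0.69214 + 0.45088×0.72176×0.00000 = 1.940872 + 0.000000 = 1.940872.
Q̄ = (S₀/π) × [bracket] = (1323/π) × 1.940872 = 817.35 W/m².
— Configuration B (φ=+38.1°):
Solar declination: sin δ = sin ε · sin λ_s = sin 59.40° × sin 0.0° = 0.00000, so δ = +0.000°.
cos H₀ = −tan(+38.1°) tan(+0.000°) = -0.0000, H₀ = 1.5708 rad.
Bracket: H₀ sin φ sin δ + cos φ cos δ sin H₀ = 1.5708×0.61704×0.00000 + 0.78694×1.00000×1.00000 = 0.000000 + 0.786940 = 0.786940.
Q̄ = (S₀/π) × [bracket] = (1323/π) × 0.786940 = 331.40 W/m².
Ratio Q̄_A / Q̄_B = 817.35 / 331.40 = 2.466.

Q̄_A / Q̄_B ≈ 2.47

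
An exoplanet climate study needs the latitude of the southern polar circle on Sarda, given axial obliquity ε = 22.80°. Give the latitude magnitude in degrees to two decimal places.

The polar circle is the lowest latitude that experiences at least one full rotation of continuous darkness at the northern-summer solstice; it lies at |φ| = 90° − ε = 90° − 22.80° = 67.20°.

67.20°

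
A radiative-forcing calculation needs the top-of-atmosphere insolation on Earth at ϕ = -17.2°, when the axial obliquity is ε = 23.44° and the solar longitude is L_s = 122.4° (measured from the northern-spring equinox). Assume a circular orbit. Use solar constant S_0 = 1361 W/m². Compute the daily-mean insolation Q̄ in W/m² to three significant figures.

Q̄ ≈ 325 W/m²

Solar declination: sin δ = sin ε · sin L_s = sin 23.44° × sin 122.4° = 0.33586, so δ = +19.625°.
cos h₀ = −tan(-17.2°) tan(+19.625°) = 0.1104, h₀ = 1.4602 rad.
Bracket: h₀ sin ϕ sin δ + cos ϕ cos δ sin h₀ = 1.4602×-0.29571×0.33586 + 0.95528×0.94191×0.99389 = -0.145023 + 0.894290 = 0.749267.
Q̄ = (S_0/π) × [bracket] = (1361/π) × 0.749267 = 324.6 W/m².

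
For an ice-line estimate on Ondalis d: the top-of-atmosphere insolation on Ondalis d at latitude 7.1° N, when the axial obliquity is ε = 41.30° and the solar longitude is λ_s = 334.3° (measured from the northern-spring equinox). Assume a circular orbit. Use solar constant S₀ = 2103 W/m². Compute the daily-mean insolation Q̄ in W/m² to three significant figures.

Solar declination: sin δ = sin ε · sin λ_s = sin 41.30° × sin 334.3° = -0.28622, so δ = -16.632°.
cos H₀ = −tan(+7.1°) tan(-16.632°) = 0.0372, H₀ = 1.5336 rad.
Bracket: H₀ sin φ sin δ + cos φ cos δ sin H₀ = 1.5336×0.12360×-0.28622 + 0.99233×0.95817×0.99931 = -0.054254 + 0.950165 = 0.895911.
Q̄ = (S₀/π) × [bracket] = (2103/π) × 0.895911 = 599.7 W/m².

Q̄ ≈ 600 W/m²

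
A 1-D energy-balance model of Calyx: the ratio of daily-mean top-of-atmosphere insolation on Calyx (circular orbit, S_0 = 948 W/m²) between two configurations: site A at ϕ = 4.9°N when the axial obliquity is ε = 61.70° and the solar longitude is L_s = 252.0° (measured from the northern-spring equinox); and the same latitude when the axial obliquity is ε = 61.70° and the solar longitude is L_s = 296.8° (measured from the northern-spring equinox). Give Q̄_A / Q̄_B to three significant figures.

Q̄_A / Q̄_B ≈ 0.850

— Configuration A (ϕ=+4.9°):
Solar declination: sin δ = sin ε · sin L_s = sin 61.70° × sin 252.0° = -0.83738, so δ = -56.865°.
cos h₀ = −tan(+4.9°) tan(-56.865°) = 0.1313, h₀ = 1.4391 rad.
Bracket: h₀ sin ϕ sin δ + cos ϕ cos δ sin h₀ = 1.4391×0.08542×-0.83738 + 0.99635×0.54662×0.99134 = -0.102937 + 0.539908 = 0.436971.
Q̄ = (S_0/π) × [bracket] = (948/π) × 0.436971 = 131.86 W/m².
— Configuration B (ϕ=+4.9°):
Solar declination: sin δ = sin ε · sin L_s = sin 61.70° × sin 296.8° = -0.78590, so δ = -51.804°.
cos h₀ = −tan(+4.9°) tan(-51.804°) = 0.1090, h₀ = 1.4616 rad.
Bracket: h₀ sin ϕ sin δ + cos ϕ cos δ sin h₀ = 1.4616×0.08542×-0.78590 + 0.99635×0.61835×0.99405 = -0.098120 + 0.612427 = 0.514307.
Q̄ = (S_0/π) × [bracket] = (948/π) × 0.514307 = 155.20 W/m².
Ratio Q̄_A / Q̄_B = 131.86 / 155.20 = 0.8496.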